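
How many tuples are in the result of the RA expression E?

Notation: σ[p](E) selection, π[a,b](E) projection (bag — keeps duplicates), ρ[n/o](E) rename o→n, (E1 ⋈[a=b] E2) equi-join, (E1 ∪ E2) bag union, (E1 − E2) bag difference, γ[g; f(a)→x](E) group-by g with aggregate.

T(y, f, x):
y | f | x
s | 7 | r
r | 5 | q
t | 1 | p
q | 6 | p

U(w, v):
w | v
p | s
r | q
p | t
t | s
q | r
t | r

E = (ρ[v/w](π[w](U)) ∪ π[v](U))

Per-node cardinality:
  U → 6
  π[w](U) → 6
  ρ[v/w](π[w](U)) → 6
  U → 6
  π[v](U) → 6
  (ρ[v/w](π[w](U)) ∪ π[v](U)) → 12

|E| = 12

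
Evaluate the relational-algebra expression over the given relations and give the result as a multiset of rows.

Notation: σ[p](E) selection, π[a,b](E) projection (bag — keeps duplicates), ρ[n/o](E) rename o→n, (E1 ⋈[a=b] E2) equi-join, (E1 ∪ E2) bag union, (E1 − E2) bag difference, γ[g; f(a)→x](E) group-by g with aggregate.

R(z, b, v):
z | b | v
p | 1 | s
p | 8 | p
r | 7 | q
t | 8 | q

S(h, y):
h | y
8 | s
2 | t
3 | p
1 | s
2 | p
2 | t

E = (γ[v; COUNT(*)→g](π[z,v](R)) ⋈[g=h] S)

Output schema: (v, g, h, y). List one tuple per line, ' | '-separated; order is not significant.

Per-node cardinality:
  R → 4
  π[z,v](R) → 4
  γ[v; COUNT(*)→g](π[z,v](R)) → 3
  S → 6
  (γ[v; COUNT(*)→g](π[z,v](R)) ⋈[g=h] S) → 5

== RESULT ==
v | g | h | y
p | 1 | 1 | s
q | 2 | 2 | p
q | 2 | 2 | t
q | 2 | 2 | t
s | 1 | 1 | s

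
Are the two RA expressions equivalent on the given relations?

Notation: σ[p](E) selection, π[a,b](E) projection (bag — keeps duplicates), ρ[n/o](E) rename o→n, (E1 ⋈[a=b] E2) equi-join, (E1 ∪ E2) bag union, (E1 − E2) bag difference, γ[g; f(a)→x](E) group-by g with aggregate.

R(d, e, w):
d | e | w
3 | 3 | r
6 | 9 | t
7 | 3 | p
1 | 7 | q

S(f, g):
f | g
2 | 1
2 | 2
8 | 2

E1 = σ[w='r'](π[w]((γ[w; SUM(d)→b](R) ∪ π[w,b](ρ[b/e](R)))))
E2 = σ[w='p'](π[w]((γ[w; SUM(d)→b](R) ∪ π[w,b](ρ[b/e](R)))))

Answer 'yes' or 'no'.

E1 subexpression sizes:
  R → 4
  γ[w; SUM(d)→b](R) → 4
  R → 4
  ρ[b/e](R) → 4
  π[w,b](ρ[b/e](R)) → 4
  (γ[w; SUM(d)→b](R) ∪ π[w,b](ρ[b/e](R))) → 8
  π[w]((γ[w; SUM(d)→b](R) ∪ π[w,b](ρ[b/e](R)))) → 8
  σ[w='r'](π[w]((γ[w; SUM(d)→b](R) ∪ π[w,b](ρ[b/e](R))))) → 2
E2 subexpression sizes:
  R → 4
  γ[w; SUM(d)→b](R) → 4
  R → 4
  ρ[b/e](R) → 4
  π[w,b](ρ[b/e](R)) → 4
  (γ[w; SUM(d)→b](R) ∪ π[w,b](ρ[b/e](R))) → 8
  π[w]((γ[w; SUM(d)→b](R) ∪ π[w,b](ρ[b/e](R)))) → 8
  σ[w='p'](π[w]((γ[w; SUM(d)→b](R) ∪ π[w,b](ρ[b/e](R))))) → 2

E1 result:
w
r
r
E2 result:
w
p
p
Witness: ('p',) appears 0× in E1 but 2× in E2.

no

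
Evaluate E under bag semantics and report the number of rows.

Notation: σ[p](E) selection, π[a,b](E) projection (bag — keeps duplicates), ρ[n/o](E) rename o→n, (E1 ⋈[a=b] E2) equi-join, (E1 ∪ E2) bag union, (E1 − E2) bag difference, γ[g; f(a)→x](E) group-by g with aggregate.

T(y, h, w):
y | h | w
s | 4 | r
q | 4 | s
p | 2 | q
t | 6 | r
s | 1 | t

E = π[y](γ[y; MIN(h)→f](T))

Stepwise |·|:
  T → 5
  γ[y; MIN(h)→f](T) → 4
  π[y](γ[y; MIN(h)→f](T)) → 4

|E| = 4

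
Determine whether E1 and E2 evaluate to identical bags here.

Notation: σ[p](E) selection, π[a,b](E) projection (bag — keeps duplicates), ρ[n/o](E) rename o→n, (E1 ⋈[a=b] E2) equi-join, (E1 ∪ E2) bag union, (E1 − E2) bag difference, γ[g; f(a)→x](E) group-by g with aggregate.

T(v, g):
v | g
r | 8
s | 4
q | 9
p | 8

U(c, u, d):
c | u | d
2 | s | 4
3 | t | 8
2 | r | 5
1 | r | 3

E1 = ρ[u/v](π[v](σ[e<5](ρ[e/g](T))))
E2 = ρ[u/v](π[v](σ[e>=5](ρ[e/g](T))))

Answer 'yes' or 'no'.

E1 stepwise |·|:
  T → 4
  ρ[e/g](T) → 4
  σ[e<5](ρ[e/g](T)) → 1
  π[v](σ[e<5](ρ[e/g](T))) → 1
  ρ[u/v](π[v](σ[e<5](ρ[e/g](T)))) → 1
E2 stepwise |·|:
  T → 4
  ρ[e/g](T) → 4
  σ[e>=5](ρ[e/g](T)) → 3
  π[v](σ[e>=5](ρ[e/g](T))) → 3
  ρ[u/v](π[v](σ[e>=5](ρ[e/g](T)))) → 3

E1 result:
u
s
E2 result:
u
p
q
r
Witness: ('p',) appears 0× in E1 but 1× in E2.

no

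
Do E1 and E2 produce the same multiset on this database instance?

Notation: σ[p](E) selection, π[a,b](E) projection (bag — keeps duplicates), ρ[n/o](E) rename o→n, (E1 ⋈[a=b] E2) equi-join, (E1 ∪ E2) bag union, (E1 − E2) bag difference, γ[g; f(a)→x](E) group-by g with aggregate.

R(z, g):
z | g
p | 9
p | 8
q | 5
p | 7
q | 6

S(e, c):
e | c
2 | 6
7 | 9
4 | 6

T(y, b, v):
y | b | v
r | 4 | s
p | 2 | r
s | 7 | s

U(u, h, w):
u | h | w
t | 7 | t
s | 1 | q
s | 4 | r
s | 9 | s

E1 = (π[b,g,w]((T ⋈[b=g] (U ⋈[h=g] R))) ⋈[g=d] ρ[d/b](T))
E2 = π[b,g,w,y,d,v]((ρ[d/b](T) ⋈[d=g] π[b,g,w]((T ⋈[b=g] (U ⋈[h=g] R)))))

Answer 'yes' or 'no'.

E1 subexpression sizes:
  T → 3
  U → 4
  R → 5
  (U ⋈[h=g] R) → 2
  (T ⋈[b=g] (U ⋈[h=g] R)) → 1
  π[b,g,w]((T ⋈[b=g] (U ⋈[h=g] R))) → 1
  T → 3
  ρ[d/b](T) → 3
  (π[b,g,w]((T ⋈[b=g] (U ⋈[h=g] R))) ⋈[g=d] ρ[d/b](T)) → 1
E2 subexpression sizes:
  T → 3
  ρ[d/b](T) → 3
  T → 3
  U → 4
  R → 5
  (U ⋈[h=g] R) → 2
  (T ⋈[b=g] (U ⋈[h=g] R)) → 1
  π[b,g,w]((T ⋈[b=g] (U ⋈[h=g] R))) → 1
  (ρ[d/b](T) ⋈[d=g] π[b,g,w]((T ⋈[b=g] (U ⋈[h=g] R)))) → 1
  π[b,g,w,y,d,v]((ρ[d/b](T) ⋈[d=g] π[b,g,w]((T ⋈[b=g] (U ⋈[h=g] R))))) → 1

E1 and E2 produce the same multiset:
b | g | w | y | d | v
7 | 7 | t | s | 7 | s

yes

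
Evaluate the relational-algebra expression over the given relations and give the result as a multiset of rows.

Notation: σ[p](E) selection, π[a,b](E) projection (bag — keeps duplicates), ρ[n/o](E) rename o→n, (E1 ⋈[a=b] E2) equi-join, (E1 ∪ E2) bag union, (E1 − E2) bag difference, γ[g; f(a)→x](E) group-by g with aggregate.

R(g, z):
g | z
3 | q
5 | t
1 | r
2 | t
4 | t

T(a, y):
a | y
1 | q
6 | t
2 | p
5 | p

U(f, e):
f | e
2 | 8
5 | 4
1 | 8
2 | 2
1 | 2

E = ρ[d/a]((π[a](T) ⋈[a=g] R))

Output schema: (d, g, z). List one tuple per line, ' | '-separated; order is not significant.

Per-node cardinality:
  T → 4
  π[a](T) → 4
  R → 5
  (π[a](T) ⋈[a=g] R) → 3
  ρ[d/a]((π[a](T) ⋈[a=g] R)) → 3

== RESULT ==
d | g | z
1 | 1 | r
2 | 2 | t
5 | 5 | t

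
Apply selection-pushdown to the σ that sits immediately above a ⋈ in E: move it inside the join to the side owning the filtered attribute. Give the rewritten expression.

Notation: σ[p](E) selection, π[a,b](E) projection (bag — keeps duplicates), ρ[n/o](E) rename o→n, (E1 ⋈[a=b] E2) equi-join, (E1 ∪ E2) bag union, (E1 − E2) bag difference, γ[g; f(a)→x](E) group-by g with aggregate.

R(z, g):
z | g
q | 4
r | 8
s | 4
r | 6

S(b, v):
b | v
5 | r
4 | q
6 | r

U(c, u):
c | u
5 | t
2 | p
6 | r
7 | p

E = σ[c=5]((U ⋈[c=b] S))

σ filters on c, owned by the left side.
E' = (σ[c=5](U) ⋈[c=b] S)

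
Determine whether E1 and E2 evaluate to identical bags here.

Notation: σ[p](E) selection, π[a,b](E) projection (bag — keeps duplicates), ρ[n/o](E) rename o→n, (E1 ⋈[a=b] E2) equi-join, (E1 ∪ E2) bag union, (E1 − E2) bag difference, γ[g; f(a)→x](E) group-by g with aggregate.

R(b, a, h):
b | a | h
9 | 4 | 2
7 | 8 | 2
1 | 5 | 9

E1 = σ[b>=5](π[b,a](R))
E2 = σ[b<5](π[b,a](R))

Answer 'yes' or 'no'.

E1 subexpression sizes:
  R → 3
  π[b,a](R) → 3
  σ[b>=5](π[b,a](R)) → 2
E2 subexpression sizes:
  R → 3
  π[b,a](R) → 3
  σ[b<5](π[b,a](R)) → 1

E1 result:
b | a
7 | 8
9 | 4
E2 result:
b | a
1 | 5
Witness: (1, 5) appears 0× in E1 but 1× in E2.

no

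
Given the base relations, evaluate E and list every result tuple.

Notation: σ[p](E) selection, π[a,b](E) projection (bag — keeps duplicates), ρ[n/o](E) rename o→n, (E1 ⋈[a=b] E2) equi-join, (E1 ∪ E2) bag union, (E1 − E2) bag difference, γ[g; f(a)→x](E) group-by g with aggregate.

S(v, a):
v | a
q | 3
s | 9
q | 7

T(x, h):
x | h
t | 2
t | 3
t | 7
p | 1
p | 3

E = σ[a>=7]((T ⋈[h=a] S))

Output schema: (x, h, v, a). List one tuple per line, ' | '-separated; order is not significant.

Per-node cardinality:
  T → 5
  S → 3
  (T ⋈[h=a] S) → 3
  σ[a>=7]((T ⋈[h=a] S)) → 1

== RESULT ==
x | h | v | a
t | 7 | q | 7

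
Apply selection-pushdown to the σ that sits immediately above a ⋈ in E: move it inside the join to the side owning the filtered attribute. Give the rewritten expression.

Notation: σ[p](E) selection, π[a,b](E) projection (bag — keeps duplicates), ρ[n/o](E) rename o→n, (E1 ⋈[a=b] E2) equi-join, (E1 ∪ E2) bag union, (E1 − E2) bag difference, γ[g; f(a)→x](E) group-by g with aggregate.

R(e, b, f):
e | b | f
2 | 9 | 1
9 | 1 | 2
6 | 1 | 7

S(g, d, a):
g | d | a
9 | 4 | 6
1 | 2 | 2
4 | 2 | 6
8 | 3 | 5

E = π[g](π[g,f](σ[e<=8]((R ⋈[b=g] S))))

σ filters on e, owned by the left side.
E' = π[g](π[g,f]((σ[e<=8](R) ⋈[b=g] S)))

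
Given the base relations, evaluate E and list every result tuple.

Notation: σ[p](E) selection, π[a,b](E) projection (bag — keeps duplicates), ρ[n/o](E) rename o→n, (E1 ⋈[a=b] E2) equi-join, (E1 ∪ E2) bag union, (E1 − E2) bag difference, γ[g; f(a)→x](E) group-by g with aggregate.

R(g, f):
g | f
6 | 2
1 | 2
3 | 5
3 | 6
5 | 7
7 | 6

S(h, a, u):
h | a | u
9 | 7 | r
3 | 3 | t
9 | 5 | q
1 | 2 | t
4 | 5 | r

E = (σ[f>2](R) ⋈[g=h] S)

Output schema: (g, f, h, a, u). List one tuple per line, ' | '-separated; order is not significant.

Subexpression sizes:
  R → 6
  σ[f>2](R) → 4
  S → 5
  (σ[f>2](R) ⋈[g=h] S) → 2

== RESULT ==
g | f | h | a | u
3 | 5 | 3 | 3 | t
3 | 6 | 3 | 3 | t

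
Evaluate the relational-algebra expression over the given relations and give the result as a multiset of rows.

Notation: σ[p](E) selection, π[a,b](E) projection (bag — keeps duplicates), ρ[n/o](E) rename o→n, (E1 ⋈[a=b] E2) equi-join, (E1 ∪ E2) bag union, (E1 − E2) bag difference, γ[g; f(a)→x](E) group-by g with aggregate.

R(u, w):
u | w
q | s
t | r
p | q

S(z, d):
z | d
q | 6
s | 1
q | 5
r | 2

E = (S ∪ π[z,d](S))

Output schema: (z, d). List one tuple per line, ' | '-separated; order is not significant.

Per-node cardinality:
  S → 4
  S → 4
  π[z,d](S) → 4
  (S ∪ π[z,d](S)) → 8

== RESULT ==
z | d
q | 5
q | 5
q | 6
q | 6
r | 2
r | 2
s | 1
s | 1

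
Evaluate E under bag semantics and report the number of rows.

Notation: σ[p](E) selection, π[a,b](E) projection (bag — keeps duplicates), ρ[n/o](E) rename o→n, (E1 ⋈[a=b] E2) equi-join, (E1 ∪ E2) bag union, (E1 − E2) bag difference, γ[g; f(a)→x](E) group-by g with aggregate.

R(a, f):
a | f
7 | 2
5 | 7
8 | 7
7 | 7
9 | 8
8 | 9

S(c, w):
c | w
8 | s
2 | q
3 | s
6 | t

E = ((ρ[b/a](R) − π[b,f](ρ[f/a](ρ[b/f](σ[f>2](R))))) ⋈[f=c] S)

Per-node cardinality:
  R → 6
  ρ[b/a](R) → 6
  R → 6
  σ[f>2](R) → 5
  ρ[b/f](σ[f>2](R)) → 5
  ρ[f/a](ρ[b/f](σ[f>2](R))) → 5
  π[b,f](ρ[f/a](ρ[b/f](σ[f>2](R)))) → 5
  (ρ[b/a](R) − π[b,f](ρ[f/a](ρ[b/f](σ[f>2](R))))) → 3
  S → 4
  ((ρ[b/a](R) − π[b,f](ρ[f/a](ρ[b/f](σ[f>2](R))))) ⋈[f=c] S) → 1

|E| = 1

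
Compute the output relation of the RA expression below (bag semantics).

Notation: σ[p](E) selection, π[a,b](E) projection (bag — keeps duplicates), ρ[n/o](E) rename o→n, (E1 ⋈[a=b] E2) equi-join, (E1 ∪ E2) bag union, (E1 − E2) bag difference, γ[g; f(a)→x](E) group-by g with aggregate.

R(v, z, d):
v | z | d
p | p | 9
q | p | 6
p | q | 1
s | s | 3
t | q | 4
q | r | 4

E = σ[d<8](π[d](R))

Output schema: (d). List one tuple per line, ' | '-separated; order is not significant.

Per-node cardinality:
  R → 6
  π[d](R) → 6
  σ[d<8](π[d](R)) → 5

== RESULT ==
d
1
3
4
4
6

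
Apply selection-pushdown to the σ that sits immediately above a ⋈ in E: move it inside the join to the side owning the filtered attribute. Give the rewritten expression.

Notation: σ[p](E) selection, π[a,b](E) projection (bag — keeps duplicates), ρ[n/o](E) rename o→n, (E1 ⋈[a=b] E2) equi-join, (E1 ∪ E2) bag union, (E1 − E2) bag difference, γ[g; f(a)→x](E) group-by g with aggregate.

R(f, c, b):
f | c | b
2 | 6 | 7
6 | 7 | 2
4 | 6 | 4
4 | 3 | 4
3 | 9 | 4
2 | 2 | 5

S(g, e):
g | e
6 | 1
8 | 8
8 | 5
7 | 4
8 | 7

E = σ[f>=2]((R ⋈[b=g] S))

σ filters on f, owned by the left side.
E' = (σ[f>=2](R) ⋈[b=g] S)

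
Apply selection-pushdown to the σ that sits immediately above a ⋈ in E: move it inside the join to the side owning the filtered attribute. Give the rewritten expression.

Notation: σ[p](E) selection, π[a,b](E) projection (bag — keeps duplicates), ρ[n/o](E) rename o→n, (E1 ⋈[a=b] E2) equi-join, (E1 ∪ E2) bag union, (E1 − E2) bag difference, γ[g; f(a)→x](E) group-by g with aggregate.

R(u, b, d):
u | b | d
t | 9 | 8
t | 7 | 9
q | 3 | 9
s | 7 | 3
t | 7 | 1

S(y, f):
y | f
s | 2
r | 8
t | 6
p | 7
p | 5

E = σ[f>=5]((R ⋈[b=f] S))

σ filters on f, owned by the right side.
E' = (R ⋈[b=f] σ[f>=5](S))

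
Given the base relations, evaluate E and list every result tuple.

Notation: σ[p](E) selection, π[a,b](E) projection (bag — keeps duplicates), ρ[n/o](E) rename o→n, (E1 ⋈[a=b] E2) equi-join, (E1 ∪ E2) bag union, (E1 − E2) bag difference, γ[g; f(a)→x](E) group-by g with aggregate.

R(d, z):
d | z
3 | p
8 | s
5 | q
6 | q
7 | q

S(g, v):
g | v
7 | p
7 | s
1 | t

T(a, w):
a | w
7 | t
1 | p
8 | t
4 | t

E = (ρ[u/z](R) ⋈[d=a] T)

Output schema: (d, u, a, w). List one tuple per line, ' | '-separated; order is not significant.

Stepwise |·|:
  R → 5
  ρ[u/z](R) → 5
  T → 4
  (ρ[u/z](R) ⋈[d=a] T) → 2

== RESULT ==
d | u | a | w
7 | q | 7 | t
8 | s | 8 | t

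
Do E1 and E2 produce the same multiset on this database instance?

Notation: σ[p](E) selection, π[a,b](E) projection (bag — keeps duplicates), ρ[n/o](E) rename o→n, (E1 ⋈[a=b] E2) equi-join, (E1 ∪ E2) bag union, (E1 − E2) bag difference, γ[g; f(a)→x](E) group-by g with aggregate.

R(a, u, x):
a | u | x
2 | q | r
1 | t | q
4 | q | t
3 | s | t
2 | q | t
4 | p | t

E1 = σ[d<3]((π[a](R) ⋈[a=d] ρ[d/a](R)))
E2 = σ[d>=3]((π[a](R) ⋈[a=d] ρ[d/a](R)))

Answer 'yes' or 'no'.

E1 per-node cardinality:
  R → 6
  π[a](R) → 6
  R → 6
  ρ[d/a](R) → 6
  (π[a](R) ⋈[a=d] ρ[d/a](R)) → 10
  σ[d<3]((π[a](R) ⋈[a=d] ρ[d/a](R))) → 5
E2 per-node cardinality:
  R → 6
  π[a](R) → 6
  R → 6
  ρ[d/a](R) → 6
  (π[a](R) ⋈[a=d] ρ[d/a](R)) → 10
  σ[d>=3]((π[a](R) ⋈[a=d] ρ[d/a](R))) → 5

E1 result:
a | d | u | x
1 | 1 | t | q
2 | 2 | q | r
2 | 2 | q | r
2 | 2 | q | t
2 | 2 | q | t
E2 result:
a | d | u | x
3 | 3 | s | t
4 | 4 | p | t
4 | 4 | p | t
4 | 4 | q | t
4 | 4 | q | t
Witness: (4, 4, 'p', 't') appears 0× in E1 but 2× in E2.

no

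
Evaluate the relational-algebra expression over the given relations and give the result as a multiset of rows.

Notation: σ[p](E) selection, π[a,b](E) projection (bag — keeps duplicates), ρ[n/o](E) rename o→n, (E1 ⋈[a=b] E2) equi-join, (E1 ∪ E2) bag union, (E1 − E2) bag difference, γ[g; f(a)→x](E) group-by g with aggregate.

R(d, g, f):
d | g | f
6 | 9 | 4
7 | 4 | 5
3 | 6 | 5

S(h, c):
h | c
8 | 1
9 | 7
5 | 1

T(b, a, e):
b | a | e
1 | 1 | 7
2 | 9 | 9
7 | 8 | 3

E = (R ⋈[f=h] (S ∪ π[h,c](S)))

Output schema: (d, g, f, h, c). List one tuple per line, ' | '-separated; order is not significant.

Stepwise |·|:
  R → 3
  S → 3
  S → 3
  π[h,c](S) → 3
  (S ∪ π[h,c](S)) → 6
  (R ⋈[f=h] (S ∪ π[h,c](S))) → 4

== RESULT ==
d | g | f | h | c
3 | 6 | 5 | 5 | 1
3 | 6 | 5 | 5 | 1
7 | 4 | 5 | 5 | 1
7 | 4 | 5 | 5 | 1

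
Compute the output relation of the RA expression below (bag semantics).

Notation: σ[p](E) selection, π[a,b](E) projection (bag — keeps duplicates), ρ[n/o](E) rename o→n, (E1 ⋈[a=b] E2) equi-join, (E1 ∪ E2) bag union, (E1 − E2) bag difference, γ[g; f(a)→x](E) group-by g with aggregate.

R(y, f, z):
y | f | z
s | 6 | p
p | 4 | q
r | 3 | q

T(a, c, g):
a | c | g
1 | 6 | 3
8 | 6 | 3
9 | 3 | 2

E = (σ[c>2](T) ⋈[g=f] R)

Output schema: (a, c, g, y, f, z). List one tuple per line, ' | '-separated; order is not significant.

Row counts bottom-up:
  T → 3
  σ[c>2](T) → 3
  R → 3
  (σ[c>2](T) ⋈[g=f] R) → 2

== RESULT ==
a | c | g | y | f | z
1 | 6 | 3 | r | 3 | q
8 | 6 | 3 | r | 3 | q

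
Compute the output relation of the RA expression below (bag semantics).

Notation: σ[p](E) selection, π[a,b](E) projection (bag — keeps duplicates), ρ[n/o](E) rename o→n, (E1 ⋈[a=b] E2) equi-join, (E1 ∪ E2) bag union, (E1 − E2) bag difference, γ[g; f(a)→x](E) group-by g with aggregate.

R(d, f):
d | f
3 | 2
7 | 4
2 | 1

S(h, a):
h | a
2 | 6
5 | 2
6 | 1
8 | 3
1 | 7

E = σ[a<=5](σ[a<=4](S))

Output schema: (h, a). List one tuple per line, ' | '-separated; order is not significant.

Stepwise |·|:
  S → 5
  σ[a<=4](S) → 3
  σ[a<=5](σ[a<=4](S)) → 3

== RESULT ==
h | a
5 | 2
6 | 1
8 | 3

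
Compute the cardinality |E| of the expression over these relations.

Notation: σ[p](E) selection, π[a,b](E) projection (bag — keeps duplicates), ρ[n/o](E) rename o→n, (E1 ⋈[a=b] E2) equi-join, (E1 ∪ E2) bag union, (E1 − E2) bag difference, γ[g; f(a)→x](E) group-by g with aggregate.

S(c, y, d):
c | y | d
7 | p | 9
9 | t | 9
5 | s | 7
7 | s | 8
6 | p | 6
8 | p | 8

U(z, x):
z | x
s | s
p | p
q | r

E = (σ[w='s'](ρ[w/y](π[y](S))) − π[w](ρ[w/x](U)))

Stepwise |·|:
  S → 6
  π[y](S) → 6
  ρ[w/y](π[y](S)) → 6
  σ[w='s'](ρ[w/y](π[y](S))) → 2
  U → 3
  ρ[w/x](U) → 3
  π[w](ρ[w/x](U)) → 3
  (σ[w='s'](ρ[w/y](π[y](S))) − π[w](ρ[w/x](U))) → 1

|E| = 1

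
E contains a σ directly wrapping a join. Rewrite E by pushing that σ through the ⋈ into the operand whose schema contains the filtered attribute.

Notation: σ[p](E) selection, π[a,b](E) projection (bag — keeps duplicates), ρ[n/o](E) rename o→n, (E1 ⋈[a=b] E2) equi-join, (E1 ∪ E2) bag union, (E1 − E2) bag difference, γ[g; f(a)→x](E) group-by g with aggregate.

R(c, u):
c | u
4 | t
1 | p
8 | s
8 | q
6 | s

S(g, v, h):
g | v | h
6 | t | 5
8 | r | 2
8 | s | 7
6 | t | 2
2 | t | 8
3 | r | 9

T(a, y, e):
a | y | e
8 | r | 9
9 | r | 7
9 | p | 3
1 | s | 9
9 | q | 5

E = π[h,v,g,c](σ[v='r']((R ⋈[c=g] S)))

σ filters on v, owned by the right side.
E' = π[h,v,g,c]((R ⋈[c=g] σ[v='r'](S)))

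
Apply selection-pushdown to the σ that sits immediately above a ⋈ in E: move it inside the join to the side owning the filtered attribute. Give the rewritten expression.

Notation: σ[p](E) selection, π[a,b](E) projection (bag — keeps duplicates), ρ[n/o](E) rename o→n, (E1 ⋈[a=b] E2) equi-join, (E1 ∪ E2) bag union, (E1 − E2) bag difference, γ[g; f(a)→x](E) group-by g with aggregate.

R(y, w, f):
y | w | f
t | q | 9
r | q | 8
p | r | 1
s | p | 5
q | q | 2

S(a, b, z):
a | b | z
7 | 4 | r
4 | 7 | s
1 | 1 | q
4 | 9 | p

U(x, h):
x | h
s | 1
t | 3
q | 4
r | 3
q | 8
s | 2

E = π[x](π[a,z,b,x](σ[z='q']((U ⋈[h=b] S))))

σ filters on z, owned by the right side.
E' = π[x](π[a,z,b,x]((U ⋈[h=b] σ[z='q'](S))))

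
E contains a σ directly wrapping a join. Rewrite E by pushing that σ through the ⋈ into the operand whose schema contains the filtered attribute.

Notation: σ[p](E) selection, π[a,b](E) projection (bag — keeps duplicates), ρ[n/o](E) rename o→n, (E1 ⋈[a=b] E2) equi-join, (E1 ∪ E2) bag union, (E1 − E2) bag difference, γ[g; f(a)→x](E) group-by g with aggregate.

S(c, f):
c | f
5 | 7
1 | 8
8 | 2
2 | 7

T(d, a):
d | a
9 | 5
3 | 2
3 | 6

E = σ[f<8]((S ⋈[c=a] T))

σ filters on f, owned by the left side.
E' = (σ[f<8](S) ⋈[c=a] T)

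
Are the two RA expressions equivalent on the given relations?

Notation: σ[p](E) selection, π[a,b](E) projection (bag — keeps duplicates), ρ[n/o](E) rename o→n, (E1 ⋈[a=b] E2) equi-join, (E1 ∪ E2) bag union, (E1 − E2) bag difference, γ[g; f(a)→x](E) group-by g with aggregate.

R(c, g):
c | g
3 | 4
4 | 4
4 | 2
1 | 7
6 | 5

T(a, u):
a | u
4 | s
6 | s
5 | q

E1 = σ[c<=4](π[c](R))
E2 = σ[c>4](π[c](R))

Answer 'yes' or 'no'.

E1 stepwise |·|:
  R → 5
  π[c](R) → 5
  σ[c<=4](π[c](R)) → 4
E2 stepwise |·|:
  R → 5
  π[c](R) → 5
  σ[c>4](π[c](R)) → 1

E1 result:
c
1
3
4
4
E2 result:
c
6
Witness: (6,) appears 0× in E1 but 1× in E2.

no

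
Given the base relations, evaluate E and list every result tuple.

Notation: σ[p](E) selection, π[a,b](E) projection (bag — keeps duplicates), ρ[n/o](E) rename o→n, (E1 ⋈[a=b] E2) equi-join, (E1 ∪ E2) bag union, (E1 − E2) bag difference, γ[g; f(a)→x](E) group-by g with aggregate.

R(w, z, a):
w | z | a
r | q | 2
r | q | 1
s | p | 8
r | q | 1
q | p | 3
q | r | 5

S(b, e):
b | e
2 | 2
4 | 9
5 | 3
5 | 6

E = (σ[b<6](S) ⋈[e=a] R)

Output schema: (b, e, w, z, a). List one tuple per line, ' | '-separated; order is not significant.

Stepwise |·|:
  S → 4
  σ[b<6](S) → 4
  R → 6
  (σ[b<6](S) ⋈[e=a] R) → 2

== RESULT ==
b | e | w | z | a
2 | 2 | r | q | 2
5 | 3 | q | p | 3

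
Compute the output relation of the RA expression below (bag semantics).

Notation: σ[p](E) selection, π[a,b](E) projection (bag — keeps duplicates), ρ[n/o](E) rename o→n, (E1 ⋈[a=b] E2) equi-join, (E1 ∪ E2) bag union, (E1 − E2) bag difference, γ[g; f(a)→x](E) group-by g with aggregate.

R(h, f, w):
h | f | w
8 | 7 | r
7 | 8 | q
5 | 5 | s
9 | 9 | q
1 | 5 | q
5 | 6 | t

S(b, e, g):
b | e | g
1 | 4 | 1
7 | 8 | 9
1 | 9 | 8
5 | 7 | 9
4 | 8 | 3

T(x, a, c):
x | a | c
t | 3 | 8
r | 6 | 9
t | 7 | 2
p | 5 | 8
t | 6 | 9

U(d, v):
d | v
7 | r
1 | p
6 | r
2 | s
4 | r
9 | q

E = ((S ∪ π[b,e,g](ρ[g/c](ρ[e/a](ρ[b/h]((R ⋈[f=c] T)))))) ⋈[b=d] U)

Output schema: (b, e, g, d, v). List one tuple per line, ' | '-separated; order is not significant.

Per-node cardinality:
  S → 5
  R → 6
  T → 5
  (R ⋈[f=c] T) → 4
  ρ[b/h]((R ⋈[f=c] T)) → 4
  ρ[e/a](ρ[b/h]((R ⋈[f=c] T))) → 4
  ρ[g/c](ρ[e/a](ρ[b/h]((R ⋈[f=c] T)))) → 4
  π[b,e,g](ρ[g/c](ρ[e/a](ρ[b/h]((R ⋈[f=c] T))))) → 4
  (S ∪ π[b,e,g](ρ[g/c](ρ[e/a](ρ[b/h]((R ⋈[f=c] T)))))) → 9
  U → 6
  ((S ∪ π[b,e,g](ρ[g/c](ρ[e/a](ρ[b/h]((R ⋈[f=c] T)))))) ⋈[b=d] U) → 8

== RESULT ==
b | e | g | d | v
1 | 4 | 1 | 1 | p
1 | 9 | 8 | 1 | p
4 | 8 | 3 | 4 | r
7 | 3 | 8 | 7 | r
7 | 5 | 8 | 7 | r
7 | 8 | 9 | 7 | r
9 | 6 | 9 | 9 | q
9 | 6 | 9 | 9 | q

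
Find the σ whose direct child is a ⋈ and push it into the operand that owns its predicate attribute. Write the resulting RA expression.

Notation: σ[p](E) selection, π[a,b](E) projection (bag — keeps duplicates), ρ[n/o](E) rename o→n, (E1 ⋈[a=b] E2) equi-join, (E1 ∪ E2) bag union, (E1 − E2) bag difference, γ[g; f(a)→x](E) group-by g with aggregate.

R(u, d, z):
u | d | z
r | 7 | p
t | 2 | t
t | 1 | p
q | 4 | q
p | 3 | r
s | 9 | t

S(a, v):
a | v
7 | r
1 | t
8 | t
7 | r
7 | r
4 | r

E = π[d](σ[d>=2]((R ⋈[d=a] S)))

σ filters on d, owned by the left side.
E' = π[d]((σ[d>=2](R) ⋈[d=a] S))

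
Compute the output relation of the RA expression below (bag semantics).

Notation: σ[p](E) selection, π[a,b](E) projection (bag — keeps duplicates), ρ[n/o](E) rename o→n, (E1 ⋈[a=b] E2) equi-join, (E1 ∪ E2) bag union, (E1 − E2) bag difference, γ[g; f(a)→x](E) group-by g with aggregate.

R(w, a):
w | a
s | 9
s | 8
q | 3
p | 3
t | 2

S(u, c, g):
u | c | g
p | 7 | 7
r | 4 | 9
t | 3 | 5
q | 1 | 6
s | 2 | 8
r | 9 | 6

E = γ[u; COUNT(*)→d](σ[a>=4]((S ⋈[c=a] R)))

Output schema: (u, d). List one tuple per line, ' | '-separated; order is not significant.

Per-node cardinality:
  S → 6
  R → 5
  (S ⋈[c=a] R) → 4
  σ[a>=4]((S ⋈[c=a] R)) → 1
  γ[u; COUNT(*)→d](σ[a>=4]((S ⋈[c=a] R))) → 1

== RESULT ==
u | d
r | 1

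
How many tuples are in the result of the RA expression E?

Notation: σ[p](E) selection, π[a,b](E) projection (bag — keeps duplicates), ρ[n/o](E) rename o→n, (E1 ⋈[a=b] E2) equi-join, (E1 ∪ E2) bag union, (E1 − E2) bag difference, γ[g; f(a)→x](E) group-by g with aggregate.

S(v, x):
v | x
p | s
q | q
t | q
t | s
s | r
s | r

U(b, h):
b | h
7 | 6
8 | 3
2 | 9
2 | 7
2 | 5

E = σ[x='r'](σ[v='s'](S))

Row counts bottom-up:
  S → 6
  σ[v='s'](S) → 2
  σ[x='r'](σ[v='s'](S)) → 2

|E| = 2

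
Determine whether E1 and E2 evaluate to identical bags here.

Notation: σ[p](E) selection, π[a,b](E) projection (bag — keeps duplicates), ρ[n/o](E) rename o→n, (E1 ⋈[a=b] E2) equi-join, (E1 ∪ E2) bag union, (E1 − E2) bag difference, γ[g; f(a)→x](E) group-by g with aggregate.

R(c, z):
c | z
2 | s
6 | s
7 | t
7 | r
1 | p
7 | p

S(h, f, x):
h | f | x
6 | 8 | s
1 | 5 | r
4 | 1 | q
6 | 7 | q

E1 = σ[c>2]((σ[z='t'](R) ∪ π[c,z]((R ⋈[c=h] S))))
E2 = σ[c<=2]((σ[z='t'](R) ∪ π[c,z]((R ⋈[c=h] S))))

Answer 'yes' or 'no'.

E1 row counts bottom-up:
  R → 6
  σ[z='t'](R) → 1
  R → 6
  S → 4
  (R ⋈[c=h] S) → 3
  π[c,z]((R ⋈[c=h] S)) → 3
  (σ[z='t'](R) ∪ π[c,z]((R ⋈[c=h] S))) → 4
  σ[c>2]((σ[z='t'](R) ∪ π[c,z]((R ⋈[c=h] S)))) → 3
E2 row counts bottom-up:
  R → 6
  σ[z='t'](R) → 1
  R → 6
  S → 4
  (R ⋈[c=h] S) → 3
  π[c,z]((R ⋈[c=h] S)) → 3
  (σ[z='t'](R) ∪ π[c,z]((R ⋈[c=h] S))) → 4
  σ[c<=2]((σ[z='t'](R) ∪ π[c,z]((R ⋈[c=h] S)))) → 1

E1 result:
c | z
6 | s
6 | s
7 | t
E2 result:
c | z
1 | p
Witness: (1, 'p') appears 0× in E1 but 1× in E2.

no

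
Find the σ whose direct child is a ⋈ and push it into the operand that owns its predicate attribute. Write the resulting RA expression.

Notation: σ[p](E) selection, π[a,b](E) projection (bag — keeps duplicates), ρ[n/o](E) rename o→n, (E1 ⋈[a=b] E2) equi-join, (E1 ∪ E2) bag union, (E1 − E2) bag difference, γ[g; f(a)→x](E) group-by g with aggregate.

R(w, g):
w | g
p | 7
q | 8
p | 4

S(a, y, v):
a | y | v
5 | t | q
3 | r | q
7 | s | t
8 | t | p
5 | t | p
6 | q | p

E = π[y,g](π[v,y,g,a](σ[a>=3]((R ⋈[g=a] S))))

σ filters on a, owned by the right side.
E' = π[y,g](π[v,y,g,a]((R ⋈[g=a] σ[a>=3](S))))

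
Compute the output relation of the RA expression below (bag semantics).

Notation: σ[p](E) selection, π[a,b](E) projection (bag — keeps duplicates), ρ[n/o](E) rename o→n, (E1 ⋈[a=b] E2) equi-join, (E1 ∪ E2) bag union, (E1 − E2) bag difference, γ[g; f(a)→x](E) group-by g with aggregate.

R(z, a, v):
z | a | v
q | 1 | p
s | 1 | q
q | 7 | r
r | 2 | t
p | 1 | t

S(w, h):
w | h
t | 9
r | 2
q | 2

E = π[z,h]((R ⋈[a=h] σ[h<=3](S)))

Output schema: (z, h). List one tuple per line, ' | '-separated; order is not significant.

Row counts bottom-up:
  R → 5
  S → 3
  σ[h<=3](S) → 2
  (R ⋈[a=h] σ[h<=3](S)) → 2
  π[z,h]((R ⋈[a=h] σ[h<=3](S))) → 2

== RESULT ==
z | h
r | 2
r | 2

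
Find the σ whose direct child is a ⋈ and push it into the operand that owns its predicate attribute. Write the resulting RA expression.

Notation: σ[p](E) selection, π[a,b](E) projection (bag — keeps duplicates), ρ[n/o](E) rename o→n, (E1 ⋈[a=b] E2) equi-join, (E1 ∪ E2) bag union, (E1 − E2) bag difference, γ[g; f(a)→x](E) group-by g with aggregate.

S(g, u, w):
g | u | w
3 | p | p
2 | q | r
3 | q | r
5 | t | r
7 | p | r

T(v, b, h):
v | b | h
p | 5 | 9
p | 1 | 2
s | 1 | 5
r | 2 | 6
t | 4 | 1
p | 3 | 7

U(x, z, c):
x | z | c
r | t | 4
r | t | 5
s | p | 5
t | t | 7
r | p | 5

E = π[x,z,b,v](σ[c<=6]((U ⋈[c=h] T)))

σ filters on c, owned by the left side.
E' = π[x,z,b,v]((σ[c<=6](U) ⋈[c=h] T))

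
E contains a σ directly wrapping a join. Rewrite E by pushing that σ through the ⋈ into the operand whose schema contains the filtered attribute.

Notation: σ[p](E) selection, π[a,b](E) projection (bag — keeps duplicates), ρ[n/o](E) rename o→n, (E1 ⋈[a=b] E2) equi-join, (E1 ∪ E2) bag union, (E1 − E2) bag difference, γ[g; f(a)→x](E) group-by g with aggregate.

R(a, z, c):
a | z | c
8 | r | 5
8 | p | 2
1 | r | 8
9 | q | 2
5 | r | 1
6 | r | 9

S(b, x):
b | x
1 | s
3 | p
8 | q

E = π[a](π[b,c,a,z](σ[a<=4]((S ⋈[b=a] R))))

σ filters on a, owned by the right side.
E' = π[a](π[b,c,a,z]((S ⋈[b=a] σ[a<=4](R))))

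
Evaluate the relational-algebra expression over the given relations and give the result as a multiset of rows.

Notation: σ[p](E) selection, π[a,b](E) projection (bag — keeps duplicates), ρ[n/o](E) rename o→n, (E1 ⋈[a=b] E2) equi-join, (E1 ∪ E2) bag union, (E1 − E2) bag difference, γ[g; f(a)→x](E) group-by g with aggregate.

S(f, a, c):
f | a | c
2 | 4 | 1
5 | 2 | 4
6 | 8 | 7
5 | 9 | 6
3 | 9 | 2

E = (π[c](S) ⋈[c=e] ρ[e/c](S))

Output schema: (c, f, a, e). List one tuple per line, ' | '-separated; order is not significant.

Stepwise |·|:
  S → 5
  π[c](S) → 5
  S → 5
  ρ[e/c](S) → 5
  (π[c](S) ⋈[c=e] ρ[e/c](S)) → 5

== RESULT ==
c | f | a | e
1 | 2 | 4 | 1
2 | 3 | 9 | 2
4 | 5 | 2 | 4
6 | 5 | 9 | 6
7 | 6 | 8 | 7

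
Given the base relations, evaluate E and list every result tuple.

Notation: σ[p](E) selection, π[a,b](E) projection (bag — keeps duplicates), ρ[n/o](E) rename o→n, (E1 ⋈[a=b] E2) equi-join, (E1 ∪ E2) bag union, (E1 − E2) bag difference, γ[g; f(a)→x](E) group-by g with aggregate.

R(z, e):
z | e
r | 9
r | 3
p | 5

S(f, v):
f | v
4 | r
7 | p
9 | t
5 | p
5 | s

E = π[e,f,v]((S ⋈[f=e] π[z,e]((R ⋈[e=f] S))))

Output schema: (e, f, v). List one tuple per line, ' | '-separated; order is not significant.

Subexpression sizes:
  S → 5
  R → 3
  S → 5
  (R ⋈[e=f] S) → 3
  π[z,e]((R ⋈[e=f] S)) → 3
  (S ⋈[f=e] π[z,e]((R ⋈[e=f] S))) → 5
  π[e,f,v]((S ⋈[f=e] π[z,e]((R ⋈[e=f] S)))) → 5

== RESULT ==
e | f | v
5 | 5 | p
5 | 5 | p
5 | 5 | s
5 | 5 | s
9 | 9 | t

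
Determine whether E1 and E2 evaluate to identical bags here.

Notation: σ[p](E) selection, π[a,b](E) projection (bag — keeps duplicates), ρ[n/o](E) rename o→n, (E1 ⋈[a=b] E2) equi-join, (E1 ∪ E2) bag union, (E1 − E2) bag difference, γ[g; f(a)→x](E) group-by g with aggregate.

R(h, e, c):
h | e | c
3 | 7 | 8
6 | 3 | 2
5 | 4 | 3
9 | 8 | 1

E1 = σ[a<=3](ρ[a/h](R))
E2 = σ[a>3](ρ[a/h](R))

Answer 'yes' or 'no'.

E1 subexpression sizes:
  R → 4
  ρ[a/h](R) → 4
  σ[a<=3](ρ[a/h](R)) → 1
E2 subexpression sizes:
  R → 4
  ρ[a/h](R) → 4
  σ[a>3](ρ[a/h](R)) → 3

E1 result:
a | e | c
3 | 7 | 8
E2 result:
a | e | c
5 | 4 | 3
6 | 3 | 2
9 | 8 | 1
Witness: (3, 7, 8) appears 1× in E1 but 0× in E2.

no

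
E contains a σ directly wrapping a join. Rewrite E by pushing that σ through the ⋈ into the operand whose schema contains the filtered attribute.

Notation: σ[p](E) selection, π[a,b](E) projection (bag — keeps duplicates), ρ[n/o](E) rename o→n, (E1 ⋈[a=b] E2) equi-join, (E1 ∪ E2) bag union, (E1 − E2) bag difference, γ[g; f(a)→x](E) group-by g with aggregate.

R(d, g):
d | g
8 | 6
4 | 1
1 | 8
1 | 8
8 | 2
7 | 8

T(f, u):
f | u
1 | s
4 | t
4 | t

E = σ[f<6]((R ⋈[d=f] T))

σ filters on f, owned by the right side.
E' = (R ⋈[d=f] σ[f<6](T))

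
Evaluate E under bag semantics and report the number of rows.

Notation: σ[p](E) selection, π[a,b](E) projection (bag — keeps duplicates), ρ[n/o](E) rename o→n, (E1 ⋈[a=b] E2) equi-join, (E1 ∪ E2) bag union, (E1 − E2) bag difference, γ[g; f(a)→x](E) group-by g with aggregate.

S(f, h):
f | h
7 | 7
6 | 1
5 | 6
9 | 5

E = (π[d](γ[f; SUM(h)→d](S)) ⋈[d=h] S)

Stepwise |·|:
  S → 4
  γ[f; SUM(h)→d](S) → 4
  π[d](γ[f; SUM(h)→d](S)) → 4
  S → 4
  (π[d](γ[f; SUM(h)→d](S)) ⋈[d=h] S) → 4

|E| = 4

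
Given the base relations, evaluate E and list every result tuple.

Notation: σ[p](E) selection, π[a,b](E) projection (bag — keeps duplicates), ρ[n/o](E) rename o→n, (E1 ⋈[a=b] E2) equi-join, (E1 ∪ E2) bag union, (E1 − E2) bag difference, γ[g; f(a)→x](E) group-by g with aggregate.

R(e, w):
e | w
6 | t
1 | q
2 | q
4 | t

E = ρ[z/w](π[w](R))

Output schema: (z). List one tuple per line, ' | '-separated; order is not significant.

Stepwise |·|:
  R → 4
  π[w](R) → 4
  ρ[z/w](π[w](R)) → 4

== RESULT ==
z
q
q
t
t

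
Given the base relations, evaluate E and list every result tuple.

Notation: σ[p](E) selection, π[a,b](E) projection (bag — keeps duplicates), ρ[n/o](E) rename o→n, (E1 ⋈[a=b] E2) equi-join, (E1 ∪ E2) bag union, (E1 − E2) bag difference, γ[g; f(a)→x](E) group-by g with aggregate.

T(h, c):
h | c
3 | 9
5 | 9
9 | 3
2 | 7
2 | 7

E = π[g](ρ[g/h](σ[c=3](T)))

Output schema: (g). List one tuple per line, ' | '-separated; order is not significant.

Per-node cardinality:
  T → 5
  σ[c=3](T) → 1
  ρ[g/h](σ[c=3](T)) → 1
  π[g](ρ[g/h](σ[c=3](T))) → 1

== RESULT ==
g
9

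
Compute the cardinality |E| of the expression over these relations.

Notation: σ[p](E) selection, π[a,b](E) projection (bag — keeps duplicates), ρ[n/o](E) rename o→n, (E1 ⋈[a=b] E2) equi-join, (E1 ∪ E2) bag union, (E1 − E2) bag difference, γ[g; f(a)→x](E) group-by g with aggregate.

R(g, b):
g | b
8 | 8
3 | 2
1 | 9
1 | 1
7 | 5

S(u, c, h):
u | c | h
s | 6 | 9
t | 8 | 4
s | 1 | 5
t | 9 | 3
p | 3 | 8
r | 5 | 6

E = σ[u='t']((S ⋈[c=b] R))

Stepwise |·|:
  S → 6
  R → 5
  (S ⋈[c=b] R) → 4
  σ[u='t']((S ⋈[c=b] R)) → 2

|E| = 2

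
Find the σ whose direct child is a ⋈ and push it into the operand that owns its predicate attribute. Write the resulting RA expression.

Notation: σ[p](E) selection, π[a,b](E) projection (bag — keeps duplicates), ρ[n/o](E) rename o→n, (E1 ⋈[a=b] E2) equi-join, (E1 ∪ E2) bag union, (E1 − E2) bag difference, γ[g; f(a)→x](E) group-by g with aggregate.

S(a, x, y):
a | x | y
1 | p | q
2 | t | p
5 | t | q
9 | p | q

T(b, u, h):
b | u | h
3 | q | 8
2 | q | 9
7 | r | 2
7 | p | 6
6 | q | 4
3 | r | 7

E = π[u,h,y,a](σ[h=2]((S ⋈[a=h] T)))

σ filters on h, owned by the right side.
E' = π[u,h,y,a]((S ⋈[a=h] σ[h=2](T)))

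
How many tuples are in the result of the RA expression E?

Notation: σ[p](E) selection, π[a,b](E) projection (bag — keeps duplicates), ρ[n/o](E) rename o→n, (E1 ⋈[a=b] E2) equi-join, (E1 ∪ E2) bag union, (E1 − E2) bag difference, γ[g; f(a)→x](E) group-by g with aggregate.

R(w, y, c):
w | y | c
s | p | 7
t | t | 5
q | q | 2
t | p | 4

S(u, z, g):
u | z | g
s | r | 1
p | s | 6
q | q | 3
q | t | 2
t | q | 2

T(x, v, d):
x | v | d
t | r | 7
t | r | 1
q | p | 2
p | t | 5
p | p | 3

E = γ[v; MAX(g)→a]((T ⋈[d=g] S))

Row counts bottom-up:
  T → 5
  S → 5
  (T ⋈[d=g] S) → 4
  γ[v; MAX(g)→a]((T ⋈[d=g] S)) → 2

|E| = 2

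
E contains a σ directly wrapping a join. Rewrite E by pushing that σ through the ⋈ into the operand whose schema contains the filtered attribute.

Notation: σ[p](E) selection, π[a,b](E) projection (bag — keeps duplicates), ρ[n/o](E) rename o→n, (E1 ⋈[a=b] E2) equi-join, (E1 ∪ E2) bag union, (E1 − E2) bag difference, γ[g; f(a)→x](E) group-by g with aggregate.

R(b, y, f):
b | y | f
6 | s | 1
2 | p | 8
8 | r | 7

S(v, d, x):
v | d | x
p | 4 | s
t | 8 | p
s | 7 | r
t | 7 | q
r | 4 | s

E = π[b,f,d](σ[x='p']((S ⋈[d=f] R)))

σ filters on x, owned by the left side.
E' = π[b,f,d]((σ[x='p'](S) ⋈[d=f] R))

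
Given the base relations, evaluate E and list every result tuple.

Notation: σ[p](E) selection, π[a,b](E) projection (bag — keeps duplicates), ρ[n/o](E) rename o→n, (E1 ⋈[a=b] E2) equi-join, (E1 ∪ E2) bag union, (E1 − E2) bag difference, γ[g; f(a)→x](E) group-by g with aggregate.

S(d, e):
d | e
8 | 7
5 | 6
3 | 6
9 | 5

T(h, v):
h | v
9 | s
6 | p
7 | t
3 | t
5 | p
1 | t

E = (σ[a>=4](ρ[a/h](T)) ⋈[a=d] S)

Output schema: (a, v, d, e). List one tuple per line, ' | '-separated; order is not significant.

Row counts bottom-up:
  T → 6
  ρ[a/h](T) → 6
  σ[a>=4](ρ[a/h](T)) → 4
  S → 4
  (σ[a>=4](ρ[a/h](T)) ⋈[a=d] S) → 2

== RESULT ==
a | v | d | e
5 | p | 5 | 6
9 | s | 9 | 5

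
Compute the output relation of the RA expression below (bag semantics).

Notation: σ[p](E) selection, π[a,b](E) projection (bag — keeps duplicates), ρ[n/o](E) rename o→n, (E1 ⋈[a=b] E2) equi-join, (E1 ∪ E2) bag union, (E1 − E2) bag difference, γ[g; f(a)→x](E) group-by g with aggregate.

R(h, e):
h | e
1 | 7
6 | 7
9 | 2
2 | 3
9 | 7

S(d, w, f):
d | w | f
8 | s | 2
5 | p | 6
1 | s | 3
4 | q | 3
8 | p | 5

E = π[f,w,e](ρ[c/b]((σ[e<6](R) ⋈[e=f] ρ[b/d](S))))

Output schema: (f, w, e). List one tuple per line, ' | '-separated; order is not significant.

Stepwise |·|:
  R → 5
  σ[e<6](R) → 2
  S → 5
  ρ[b/d](S) → 5
  (σ[e<6](R) ⋈[e=f] ρ[b/d](S)) → 3
  ρ[c/b]((σ[e<6](R) ⋈[e=f] ρ[b/d](S))) → 3
  π[f,w,e](ρ[c/b]((σ[e<6](R) ⋈[e=f] ρ[b/d](S)))) → 3

== RESULT ==
f | w | e
2 | s | 2
3 | q | 3
3 | s | 3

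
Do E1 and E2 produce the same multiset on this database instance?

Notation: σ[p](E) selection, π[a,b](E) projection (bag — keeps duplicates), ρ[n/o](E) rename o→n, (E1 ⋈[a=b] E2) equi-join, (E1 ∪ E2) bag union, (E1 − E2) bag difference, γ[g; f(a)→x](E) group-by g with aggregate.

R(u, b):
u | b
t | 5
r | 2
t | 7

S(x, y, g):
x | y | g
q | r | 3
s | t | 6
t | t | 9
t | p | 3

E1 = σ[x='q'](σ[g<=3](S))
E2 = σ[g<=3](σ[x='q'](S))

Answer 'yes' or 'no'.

E1 stepwise |·|:
  S → 4
  σ[g<=3](S) → 2
  σ[x='q'](σ[g<=3](S)) → 1
E2 stepwise |·|:
  S → 4
  σ[x='q'](S) → 1
  σ[g<=3](σ[x='q'](S)) → 1

E1 and E2 produce the same multiset:
x | y | g
q | r | 3

yes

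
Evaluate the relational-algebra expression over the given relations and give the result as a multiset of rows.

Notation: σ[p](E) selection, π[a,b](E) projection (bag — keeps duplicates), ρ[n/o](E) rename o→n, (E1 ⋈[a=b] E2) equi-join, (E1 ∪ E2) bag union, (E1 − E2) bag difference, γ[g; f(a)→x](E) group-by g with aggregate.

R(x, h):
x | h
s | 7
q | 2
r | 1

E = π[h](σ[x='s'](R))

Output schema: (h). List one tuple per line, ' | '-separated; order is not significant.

Per-node cardinality:
  R → 3
  σ[x='s'](R) → 1
  π[h](σ[x='s'](R)) → 1

== RESULT ==
h
7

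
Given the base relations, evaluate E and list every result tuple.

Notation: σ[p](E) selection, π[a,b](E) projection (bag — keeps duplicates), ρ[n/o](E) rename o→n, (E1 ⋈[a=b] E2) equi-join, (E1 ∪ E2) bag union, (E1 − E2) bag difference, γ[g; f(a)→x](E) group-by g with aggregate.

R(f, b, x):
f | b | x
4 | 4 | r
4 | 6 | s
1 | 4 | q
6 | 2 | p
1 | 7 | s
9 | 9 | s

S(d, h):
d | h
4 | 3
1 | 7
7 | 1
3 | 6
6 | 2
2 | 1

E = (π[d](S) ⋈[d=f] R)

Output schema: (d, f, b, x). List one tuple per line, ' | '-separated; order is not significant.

Stepwise |·|:
  S → 6
  π[d](S) → 6
  R → 6
  (π[d](S) ⋈[d=f] R) → 5

== RESULT ==
d | f | b | x
1 | 1 | 4 | q
1 | 1 | 7 | s
4 | 4 | 4 | r
4 | 4 | 6 | s
6 | 6 | 2 | p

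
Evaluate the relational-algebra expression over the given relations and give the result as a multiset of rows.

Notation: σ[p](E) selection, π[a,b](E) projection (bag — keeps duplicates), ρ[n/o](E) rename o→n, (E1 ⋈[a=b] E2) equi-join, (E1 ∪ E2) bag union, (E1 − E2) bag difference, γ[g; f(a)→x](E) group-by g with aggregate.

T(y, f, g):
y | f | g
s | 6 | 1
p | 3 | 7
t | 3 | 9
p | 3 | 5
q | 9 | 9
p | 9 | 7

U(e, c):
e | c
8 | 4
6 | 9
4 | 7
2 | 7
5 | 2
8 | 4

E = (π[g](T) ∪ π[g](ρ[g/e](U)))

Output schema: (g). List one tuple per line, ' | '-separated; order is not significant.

Row counts bottom-up:
  T → 6
  π[g](T) → 6
  U → 6
  ρ[g/e](U) → 6
  π[g](ρ[g/e](U)) → 6
  (π[g](T) ∪ π[g](ρ[g/e](U))) → 12

== RESULT ==
g
1
2
4
5
5
6
7
7
8
8
9
9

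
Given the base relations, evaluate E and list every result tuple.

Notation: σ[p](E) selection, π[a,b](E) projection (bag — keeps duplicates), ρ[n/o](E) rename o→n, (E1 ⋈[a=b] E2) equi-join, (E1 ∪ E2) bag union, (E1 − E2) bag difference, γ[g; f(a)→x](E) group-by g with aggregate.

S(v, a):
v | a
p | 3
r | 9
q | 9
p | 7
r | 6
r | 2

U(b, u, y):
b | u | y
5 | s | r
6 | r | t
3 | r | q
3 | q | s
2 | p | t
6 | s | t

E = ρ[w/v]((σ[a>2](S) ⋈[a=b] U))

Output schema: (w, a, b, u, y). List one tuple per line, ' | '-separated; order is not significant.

Row counts bottom-up:
  S → 6
  σ[a>2](S) → 5
  U → 6
  (σ[a>2](S) ⋈[a=b] U) → 4
  ρ[w/v]((σ[a>2](S) ⋈[a=b] U)) → 4

== RESULT ==
w | a | b | u | y
p | 3 | 3 | q | s
p | 3 | 3 | r | q
r | 6 | 6 | r | t
r | 6 | 6 | s | t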